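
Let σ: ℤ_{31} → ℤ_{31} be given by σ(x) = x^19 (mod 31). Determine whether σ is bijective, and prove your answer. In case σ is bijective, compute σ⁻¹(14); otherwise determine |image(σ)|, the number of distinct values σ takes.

Since 31 is prime, the nonzero elements of ℤ_{31} form a cyclic group of order 30.
As gcd(19, 30) = 1, raising to the 19th power is a bijection on this group: if a^19 ≡ b^19 then (ab^{−1})^19 = 1, and the only element of order dividing gcd(19, 30) = 1 is 1, so a = b.
With σ(0) = 0 this makes σ injective on all of ℤ_{31}, hence bijective (finite equal-size domain and codomain). In particular σ is bijective.
Since σ is bijective, we find the preimage of 14. The inverse of x ↦ x^19 on (ℤ_{31})^× is x ↦ x^19, because 19·19 = 361 = 12·30 + 1 ≡ 1 (mod 30) and x^{30} = 1 for x ≠ 0 (Fermat). So σ⁻¹(14) = 14^19 mod 31.
Repeated squaring mod 31: 14^1 ≡ 14, 14^2 ≡ 14² = 196 ≡ 10, 14^4 ≡ 10² = 100 ≡ 7, 14^8 ≡ 7² = 49 ≡ 18, 14^16 ≡ 18² = 324 ≡ 14. Since 19 = 16 + 2 + 1, 14^19 ≡ 14·10·14: 14·10 = 140 ≡ 16, then 16·14 = 224 ≡ 7. So 14^19 ≡ 7 (mod 31).
Hence σ⁻¹(14) = 7.

7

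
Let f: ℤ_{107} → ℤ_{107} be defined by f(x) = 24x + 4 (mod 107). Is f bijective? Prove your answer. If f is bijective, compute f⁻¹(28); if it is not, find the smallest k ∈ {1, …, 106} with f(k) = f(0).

1

Suppose f(a) = f(b) in ℤ_{107}. Then 24a + 4 ≡ 24b + 4 (mod 107), hence 24(a − b) ≡ 0 (mod 107).
Since gcd(24, 107) = 1, 24 is invertible modulo 107, hence a − b ≡ 0 (mod 107), i.e. a = b.
We now compute 24⁻¹ mod 107 explicitly. Euclid's algorithm: 107 = 4·24 + 11, 24 = 2·11 + 2, 11 = 5·2 + 1; back-substituting gives 1 = 58·24 − 13·107, so 24⁻¹ ≡ 58 (mod 107).
For any y ∈ ℤ_{107}, x = 58(y − 4) mod 107 satisfies f(x) = 24·58(y − 4) + 4 ≡ y (since 24·58 ≡ 1 mod 107). So every y has a preimage.
Thus f is bijective.
Since f is bijective, we find f⁻¹(28): we need 24x ≡ 28 − 4 ≡ 24 (mod 107). Using 24⁻¹ = 58: x ≡ 58·24 = 1392 = 13·107 + 1, so x = 1.
Check: f(1) = 24·1 + 4 = 28 ≡ 28 (mod 107).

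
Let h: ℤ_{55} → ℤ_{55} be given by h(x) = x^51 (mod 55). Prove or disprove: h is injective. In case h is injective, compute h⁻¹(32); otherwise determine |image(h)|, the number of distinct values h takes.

43

Computing x^51 mod 55 for each x (by repeated squaring, reducing mod 55 at every step), the values h(0), h(1), …, h(54) are: 0, 1, 13, 47, 4, 5, 6, 18, 52, 9, 10, 11, 23, 2, 14, 15, 16, 28, 7, 19, 20, 21, 33, 12, 24, 25, 26, 38, 17, 29, 30, 31, 43, 22, 34, 35, 36, 48, 27, 39, 40, 41, 53, 32, 44, 45, 46, 3, 37, 49, 50, 51, 8, 42, 54.
Every element of ℤ_{55} appears exactly once in this list, so h is a bijection, and in particular injective.
Since h is injective, we read off the preimage of 32 from the same table: h(43) = 32, so h⁻¹(32) = 43.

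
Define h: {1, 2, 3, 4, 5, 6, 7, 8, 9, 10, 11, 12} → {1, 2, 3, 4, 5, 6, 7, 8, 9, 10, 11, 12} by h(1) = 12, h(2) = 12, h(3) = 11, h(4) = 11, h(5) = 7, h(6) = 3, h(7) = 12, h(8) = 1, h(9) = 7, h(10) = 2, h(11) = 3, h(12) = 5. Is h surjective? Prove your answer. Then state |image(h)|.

No element maps to 4, so h is not surjective.
The image of h is {1, 2, 3, 5, 7, 11, 12}, which has 7 elements.

7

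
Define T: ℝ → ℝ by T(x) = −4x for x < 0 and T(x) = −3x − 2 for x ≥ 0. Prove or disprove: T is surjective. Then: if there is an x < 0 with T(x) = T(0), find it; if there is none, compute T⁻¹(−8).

Both pieces are strictly decreasing (slopes −4 and −3), so each is injective on its own interval.
The left piece maps (−∞, 0) onto (0, ∞); the right piece maps [0, ∞) onto (−∞, −2].
The union (0, ∞) ∪ (−∞, −2] omits the interval between 0 and −2; in particular 0 has no preimage. So T is not surjective.
Because the two images are disjoint, no x < 0 has T(x) = T(0), so we compute T⁻¹(−8): −8 lies in (−∞, −2], so solve −3x − 2 = −8: x = (−8 + 2)/(−3) = 2.

2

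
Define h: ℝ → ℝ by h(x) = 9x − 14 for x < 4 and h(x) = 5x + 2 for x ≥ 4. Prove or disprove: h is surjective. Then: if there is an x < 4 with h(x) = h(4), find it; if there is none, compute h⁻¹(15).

Both pieces are strictly increasing (slopes 9 and 5), so each is injective on its own interval.
The left piece maps (−∞, 4) onto (−∞, 22); the right piece maps [4, ∞) onto [22, ∞).
These images together cover ℝ, so h is surjective.
Because the two images are disjoint, no x < 4 has h(x) = h(4), so we compute h⁻¹(15): 15 lies in (−∞, 22), so solve 9x − 14 = 15: x = (15 + 14)/9 = 29/9.

29/9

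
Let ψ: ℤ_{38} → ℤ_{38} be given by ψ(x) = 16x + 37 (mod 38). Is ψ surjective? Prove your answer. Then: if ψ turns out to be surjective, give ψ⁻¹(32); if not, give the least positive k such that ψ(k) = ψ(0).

Since gcd(16, 38) = 2, we have 16x ≡ 0 (mod 2) for all x, so ψ(x) ≡ 1 (mod 2).
But 0 ≢ 1 (mod 2), so 0 ∈ ℤ_{38} has no preimage. So ψ is not surjective.
Since ψ is not surjective, we find the least positive k with ψ(k) = ψ(0): this means 16k ≡ 0 (mod 38), i.e. 38 ∣ 16k. Since gcd(16, 38) = 2, dividing through by 2 this holds exactly when 19 ∣ 8k, and as gcd(8, 19) = 1, exactly when 19 ∣ k.
The smallest positive such k is 19.

19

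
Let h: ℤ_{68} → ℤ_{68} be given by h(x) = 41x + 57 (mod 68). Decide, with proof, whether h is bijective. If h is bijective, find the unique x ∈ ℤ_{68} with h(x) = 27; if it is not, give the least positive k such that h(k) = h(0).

54

By definition, injectivity means: for all u, v in the domain, h(u) = h(v) implies u = v.
If h(u) = h(v), then 41u ≡ 41v (mod 68). Because gcd(41, 68) = 1, we may cancel 41 to get u ≡ v (mod 68).
We now compute 41⁻¹ mod 68 explicitly. Euclid's algorithm: 68 = 1·41 + 27, 41 = 1·27 + 14, 27 = 1·14 + 13, 14 = 1·13 + 1; back-substituting gives 1 = 5·41 − 3·68, so 41⁻¹ ≡ 5 (mod 68).
Then y ↦ 5(y − 57) is a two-sided inverse to h, so every y ∈ ℤ_{68} has a preimage.
Hence h is bijective.
Since h is bijective, we compute h⁻¹(27): solve 41x + 57 ≡ 27 (mod 68), i.e. 41x ≡ 38 (mod 68).
Multiplying by 41⁻¹ = 5 gives x ≡ 5·38 = 190 = 2·68 + 54 ≡ 54 (mod 68).
Check: h(54) = 41·54 + 57 = 2271 = 33·68 + 27 ≡ 27 (mod 68).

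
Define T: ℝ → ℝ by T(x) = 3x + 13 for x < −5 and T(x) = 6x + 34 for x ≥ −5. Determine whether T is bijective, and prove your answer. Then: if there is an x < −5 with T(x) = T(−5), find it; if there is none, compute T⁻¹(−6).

-19/3

Both pieces are strictly increasing (slopes 3 and 6), so each is injective on its own interval.
The left piece maps (−∞, −5) onto (−∞, −2); the right piece maps [−5, ∞) onto [4, ∞).
The images leave a gap (−2 has no preimage), so T is not surjective, hence not bijective.
Because the two images are disjoint, no x < −5 has T(x) = T(−5), so we compute T⁻¹(−6): −6 lies in (−∞, −2), so solve 3x + 13 = −6: x = (−6 − 13)/3 = −19/3.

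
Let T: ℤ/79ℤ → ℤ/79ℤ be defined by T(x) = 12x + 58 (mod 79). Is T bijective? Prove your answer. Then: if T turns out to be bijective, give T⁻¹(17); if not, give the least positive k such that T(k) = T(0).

69

By definition, T is injective when T(x_1) = T(x_2) forces x_1 = x_2.
Suppose T(x_1) = T(x_2) in ℤ/79ℤ. Then 12x_1 + 58 ≡ 12x_2 + 58 (mod 79), therefore 12(x_1 − x_2) ≡ 0 (mod 79).
Since gcd(12, 79) = 1, 12 is invertible modulo 79, therefore x_1 − x_2 ≡ 0 (mod 79), i.e. x_1 = x_2.
We now compute 12⁻¹ mod 79 explicitly. Euclid's algorithm: 79 = 6·12 + 7, 12 = 1·7 + 5, 7 = 1·5 + 2, 5 = 2·2 + 1; back-substituting gives 1 = 33·12 − 5·79, so 12⁻¹ ≡ 33 (mod 79).
For any y ∈ ℤ/79ℤ, x = 33(y − 58) mod 79 satisfies T(x) = 12·33(y − 58) + 58 ≡ y (since 12·33 ≡ 1 mod 79). So every y has a preimage.
So T is bijective.
Since T is bijective, we compute T⁻¹(17): solve 12x + 58 ≡ 17 (mod 79), i.e. 12x ≡ 38 (mod 79).
Multiplying by 12⁻¹ = 33 gives x ≡ 33·38 = 1254 = 15·79 + 69 ≡ 69 (mod 79).
Check: T(69) = 12·69 + 58 = 886 = 11·79 + 17 ≡ 17 (mod 79).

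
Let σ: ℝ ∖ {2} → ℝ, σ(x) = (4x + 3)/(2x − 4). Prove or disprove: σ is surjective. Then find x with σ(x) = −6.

21/16

If σ(x) = 2, cross-multiplying gives 2(4x + 3) = 4(2x − 4), which simplifies to 6 = −16 — false.  So 2 has no preimage and σ is not surjective.
Solving σ(x) = −6: cross-multiplying gives 4x + 3 = −6(2x − 4), which rearranges to 16x = 21, so x = 21/16.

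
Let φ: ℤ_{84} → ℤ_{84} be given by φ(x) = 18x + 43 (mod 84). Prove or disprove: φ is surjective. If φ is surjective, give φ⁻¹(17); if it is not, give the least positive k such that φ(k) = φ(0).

Recall: φ is surjective if every y in the codomain equals φ(x) for some x in the domain.
Since gcd(18, 84) = 6, we have 18x ≡ 0 (mod 6) for all x, so φ(x) ≡ 1 (mod 6).
But 0 ≢ 1 (mod 6), so 0 ∈ ℤ_{84} has no preimage. Hence φ is not surjective.
Since φ is not surjective, we find the least positive k with φ(k) = φ(0): this means 18k ≡ 0 (mod 84), i.e. 84 ∣ 18k. Since gcd(18, 84) = 6, dividing through by 6 this holds exactly when 14 ∣ 3k, and as gcd(3, 14) = 1, exactly when 14 ∣ k.
The smallest positive such k is 14.

14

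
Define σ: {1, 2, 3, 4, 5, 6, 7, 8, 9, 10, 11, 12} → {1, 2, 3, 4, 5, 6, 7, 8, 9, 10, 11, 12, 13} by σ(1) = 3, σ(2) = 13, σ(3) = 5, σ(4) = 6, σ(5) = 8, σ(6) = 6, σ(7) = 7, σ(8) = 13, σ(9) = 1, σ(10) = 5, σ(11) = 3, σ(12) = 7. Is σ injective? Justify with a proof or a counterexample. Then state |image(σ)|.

7

σ(4) = 6 = σ(6) with 4 ≠ 6, so σ is not injective.
The image of σ is {1, 3, 5, 6, 7, 8, 13}, which has 7 elements.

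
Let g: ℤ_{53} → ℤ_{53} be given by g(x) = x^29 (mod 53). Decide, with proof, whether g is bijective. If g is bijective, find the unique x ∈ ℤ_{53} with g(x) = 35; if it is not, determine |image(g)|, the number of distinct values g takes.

Since 53 is prime, the nonzero elements of ℤ_{53} form a cyclic group of order 52.
As gcd(29, 52) = 1, raising to the 29th power is a bijection on this group: if s^29 ≡ t^29 then (st^{−1})^29 = 1, and the only element of order dividing gcd(29, 52) = 1 is 1, so s = t.
With g(0) = 0 this makes g injective on all of ℤ_{53}, hence bijective (finite equal-size domain and codomain). In particular g is bijective.
Since g is bijective, we find the preimage of 35. The inverse of x ↦ x^29 on (ℤ_{53})^× is x ↦ x^9, because 29·9 = 261 = 5·52 + 1 ≡ 1 (mod 52) and x^{52} = 1 for x ≠ 0 (Fermat). So g⁻¹(35) = 35^9 mod 53.
Repeated squaring mod 53: 35^1 ≡ 35, 35^2 ≡ 35² = 1225 ≡ 6, 35^4 ≡ 6² = 36, 35^8 ≡ 36² = 1296 ≡ 24. Since 9 = 8 + 1, 35^9 ≡ 24·35: 24·35 = 840 ≡ 45. So 35^9 ≡ 45 (mod 53).
Hence g⁻¹(35) = 45.

45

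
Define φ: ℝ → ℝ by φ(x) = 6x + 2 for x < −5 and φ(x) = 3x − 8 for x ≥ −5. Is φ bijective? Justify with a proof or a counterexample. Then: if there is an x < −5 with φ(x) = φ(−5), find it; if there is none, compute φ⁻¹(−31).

-11/2

Both pieces are strictly increasing (slopes 6 and 3), so each is injective on its own interval.
The left piece maps (−∞, −5) onto (−∞, −28); the right piece maps [−5, ∞) onto [−23, ∞).
The images leave a gap (−28 has no preimage), so φ is not surjective, hence not bijective.
Because the two images are disjoint, no x < −5 has φ(x) = φ(−5), so we compute φ⁻¹(−31): −31 lies in (−∞, −28), so solve 6x + 2 = −31: x = (−31 − 2)/6 = −11/2.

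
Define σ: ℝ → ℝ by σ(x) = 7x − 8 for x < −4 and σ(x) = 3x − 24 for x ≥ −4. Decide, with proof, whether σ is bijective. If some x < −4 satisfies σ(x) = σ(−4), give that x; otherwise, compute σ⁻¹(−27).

Both pieces are strictly increasing (slopes 7 and 3), so each is injective on its own interval.
The left piece maps (−∞, −4) onto (−∞, −36); the right piece maps [−4, ∞) onto [−36, ∞).
Since −36 = −36, the images partition ℝ: σ is injective and surjective, hence bijective.
Because the two images are disjoint, no x < −4 has σ(x) = σ(−4), so we compute σ⁻¹(−27): −27 lies in [−36, ∞), so solve 3x − 24 = −27: x = (−27 + 24)/3 = −1.

-1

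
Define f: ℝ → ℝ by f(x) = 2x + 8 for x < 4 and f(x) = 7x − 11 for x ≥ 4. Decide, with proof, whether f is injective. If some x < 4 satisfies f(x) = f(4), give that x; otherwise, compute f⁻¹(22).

Both pieces are strictly increasing (slopes 2 and 7), so each is injective on its own interval.
The left piece maps (−∞, 4) onto (−∞, 16); the right piece maps [4, ∞) onto [17, ∞).
These images are disjoint, so no value is attained by both pieces. So f is injective.
Because the two images are disjoint, no x < 4 has f(x) = f(4), so we compute f⁻¹(22): 22 lies in [17, ∞), so solve 7x − 11 = 22: x = (22 + 11)/7 = 33/7.

33/7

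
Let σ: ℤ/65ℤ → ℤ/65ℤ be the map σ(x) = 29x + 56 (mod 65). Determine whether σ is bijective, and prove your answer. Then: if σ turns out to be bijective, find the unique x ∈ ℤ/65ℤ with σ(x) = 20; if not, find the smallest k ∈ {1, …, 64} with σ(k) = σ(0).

By definition, injectivity means: for all u, v in the domain, σ(u) = σ(v) implies u = v.
Suppose σ(u) = σ(v) in ℤ/65ℤ. Then 29u + 56 ≡ 29v + 56 (mod 65), hence 29(u − v) ≡ 0 (mod 65).
Since gcd(29, 65) = 1, 29 is invertible modulo 65, thus u − v ≡ 0 (mod 65), i.e. u = v.
We now compute 29⁻¹ mod 65 explicitly. Euclid's algorithm: 65 = 2·29 + 7, 29 = 4·7 + 1; back-substituting gives 1 = 9·29 − 4·65, so 29⁻¹ ≡ 9 (mod 65).
For any y ∈ ℤ/65ℤ, x = 9(y − 56) mod 65 satisfies σ(x) = 29·9(y − 56) + 56 ≡ y (since 29·9 ≡ 1 mod 65). So every y has a preimage.
Thus σ is bijective.
Since σ is bijective, we compute σ⁻¹(20): solve 29x + 56 ≡ 20 (mod 65), i.e. 29x ≡ 29 (mod 65).
Multiplying by 29⁻¹ = 9 gives x ≡ 9·29 = 261 = 4·65 + 1 ≡ 1 (mod 65).
Check: σ(1) = 29·1 + 56 = 85 = 1·65 + 20 ≡ 20 (mod 65).

1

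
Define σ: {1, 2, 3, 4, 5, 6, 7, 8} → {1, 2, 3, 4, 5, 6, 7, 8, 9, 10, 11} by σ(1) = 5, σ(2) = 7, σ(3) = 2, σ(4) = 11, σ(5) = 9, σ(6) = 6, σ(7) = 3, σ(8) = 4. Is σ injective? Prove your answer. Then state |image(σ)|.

8

The values σ(1), …, σ(8) are 5, 7, 2, 11, 9, 6, 3, 4 — all distinct.
So σ(x_1) = σ(x_2) only when x_1 = x_2, and σ is injective.
The image of σ is {2, 3, 4, 5, 6, 7, 9, 11}, which has 8 elements.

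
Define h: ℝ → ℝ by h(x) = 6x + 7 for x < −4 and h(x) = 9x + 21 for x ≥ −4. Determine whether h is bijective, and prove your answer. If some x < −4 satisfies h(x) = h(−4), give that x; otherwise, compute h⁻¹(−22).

Both pieces are strictly increasing (slopes 6 and 9), so each is injective on its own interval.
The left piece maps (−∞, −4) onto (−∞, −17); the right piece maps [−4, ∞) onto [−15, ∞).
The images leave a gap (−17 has no preimage), so h is not surjective, hence not bijective.
Because the two images are disjoint, no x < −4 has h(x) = h(−4), so we compute h⁻¹(−22): −22 lies in (−∞, −17), so solve 6x + 7 = −22: x = (−22 − 7)/6 = −29/6.

-29/6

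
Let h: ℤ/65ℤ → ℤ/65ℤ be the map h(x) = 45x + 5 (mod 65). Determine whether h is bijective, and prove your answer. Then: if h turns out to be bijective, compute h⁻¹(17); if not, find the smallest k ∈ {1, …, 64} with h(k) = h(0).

13

By definition, h is injective when h(x_1) = h(x_2) forces x_1 = x_2.
We have gcd(45, 65) = 5 > 1. Taking x_1 = 0 and x_2 = 13: h(0) = 5 and h(13) = 45·13 + 5 = 590 ≡ 5 (mod 65).
So h(0) = h(13) while 0 ≠ 13, so h is not injective, hence not bijective.
Since h is not bijective, we find the least positive k with h(k) = h(0): this means 45k ≡ 0 (mod 65), i.e. 65 ∣ 45k. Since gcd(45, 65) = 5, dividing through by 5 this holds exactly when 13 ∣ 9k, and as gcd(9, 13) = 1, exactly when 13 ∣ k.
The smallest positive such k is 13.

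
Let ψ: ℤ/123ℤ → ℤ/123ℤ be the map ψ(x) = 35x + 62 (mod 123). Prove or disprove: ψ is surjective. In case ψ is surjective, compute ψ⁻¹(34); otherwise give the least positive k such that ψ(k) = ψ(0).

Since gcd(35, 123) = 1, 35 is invertible modulo 123. Euclid's algorithm: 123 = 3·35 + 18, 35 = 1·18 + 17, 18 = 1·17 + 1; back-substituting gives 1 = 116·35 − 33·123, so 35⁻¹ ≡ 116 (mod 123).
Then y ↦ 116(y − 62) is a two-sided inverse to ψ, so every y ∈ ℤ/123ℤ has a preimage.
Therefore ψ is surjective.
Since ψ is surjective, we find ψ⁻¹(34): we need 35x ≡ 34 − 62 ≡ 95 (mod 123). Using 35⁻¹ = 116: x ≡ 116·95 = 11020 = 89·123 + 73, so x = 73.
Check: ψ(73) = 35·73 + 62 = 2617 = 21·123 + 34 ≡ 34 (mod 123).

73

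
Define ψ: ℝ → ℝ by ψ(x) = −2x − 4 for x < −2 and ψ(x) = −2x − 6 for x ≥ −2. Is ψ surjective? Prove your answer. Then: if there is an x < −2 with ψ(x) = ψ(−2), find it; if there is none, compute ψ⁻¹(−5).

Both pieces are strictly decreasing (slopes −2 and −2), so each is injective on its own interval.
The left piece maps (−∞, −2) onto (0, ∞); the right piece maps [−2, ∞) onto (−∞, −2].
The union (0, ∞) ∪ (−∞, −2] omits the interval between 0 and −2; in particular 0 has no preimage. So ψ is not surjective.
Because the two images are disjoint, no x < −2 has ψ(x) = ψ(−2), so we compute ψ⁻¹(−5): −5 lies in (−∞, −2], so solve −2x − 6 = −5: x = (−5 + 6)/(−2) = −1/2.

-1/2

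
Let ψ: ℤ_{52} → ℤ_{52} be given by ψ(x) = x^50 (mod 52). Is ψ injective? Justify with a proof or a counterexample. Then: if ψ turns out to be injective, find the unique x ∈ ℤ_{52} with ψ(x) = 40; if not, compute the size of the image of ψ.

ψ(12): Repeated squaring mod 52: 12^1 ≡ 12, 12^2 ≡ 12² = 144 ≡ 40, 12^4 ≡ 40² = 1600 ≡ 40, 12^8 ≡ 40² = 1600 ≡ 40, 12^16 ≡ 40² = 1600 ≡ 40, 12^32 ≡ 40² = 1600 ≡ 40. Since 50 = 32 + 16 + 2, 12^50 ≡ 40·40·40: 40·40 = 1600 ≡ 40, then 40·40 = 1600 ≡ 40. So 12^50 ≡ 40 (mod 52).
ψ(14): Repeated squaring mod 52: 14^1 ≡ 14, 14^2 ≡ 14² = 196 ≡ 40, 14^4 ≡ 40² = 1600 ≡ 40, 14^8 ≡ 40² = 1600 ≡ 40, 14^16 ≡ 40² = 1600 ≡ 40, 14^32 ≡ 40² = 1600 ≡ 40. Since 50 = 32 + 16 + 2, 14^50 ≡ 40·40·40: 40·40 = 1600 ≡ 40, then 40·40 = 1600 ≡ 40. So 14^50 ≡ 40 (mod 52).
So ψ(12) = ψ(14) = 40 while 12 ≠ 14, so ψ is not injective.
Since ψ is not injective, we determine |image(ψ)|. Computing x^50 mod 52 for each x (by repeated squaring, reducing mod 52 at every step), the values ψ(0), ψ(1), …, ψ(51) are: 0, 1, 4, 9, 16, 25, 36, 49, 12, 29, 48, 17, 40, 13, 40, 17, 48, 29, 12, 49, 36, 25, 16, 9, 4, 1, 0, 1, 4, 9, 16, 25, 36, 49, 12, 29, 48, 17, 40, 13, 40, 17, 48, 29, 12, 49, 36, 25, 16, 9, 4, 1.
The distinct values are {0, 1, 4, 9, 12, 13, 16, 17, 25, 29, 36, 40, 48, 49}; there are 14 of them.

14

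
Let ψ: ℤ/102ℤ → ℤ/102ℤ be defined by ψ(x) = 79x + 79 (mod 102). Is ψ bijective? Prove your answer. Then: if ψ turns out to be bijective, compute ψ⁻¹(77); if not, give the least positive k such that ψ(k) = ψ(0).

Recall that ψ is injective if ψ(a) = ψ(b) implies a = b.
Suppose ψ(a) = ψ(b) in ℤ/102ℤ. Then 79a + 79 ≡ 79b + 79 (mod 102), thus 79(a − b) ≡ 0 (mod 102).
Since gcd(79, 102) = 1, 79 is invertible modulo 102, thus a − b ≡ 0 (mod 102), i.e. a = b.
We now compute 79⁻¹ mod 102 explicitly. Euclid's algorithm: 102 = 1·79 + 23, 79 = 3·23 + 10, 23 = 2·10 + 3, 10 = 3·3 + 1; back-substituting gives 1 = 31·79 − 24·102, so 79⁻¹ ≡ 31 (mod 102).
Then y ↦ 31(y − 79) is a two-sided inverse to ψ, so every y ∈ ℤ/102ℤ has a preimage.
Hence ψ is bijective.
Since ψ is bijective, we find ψ⁻¹(77): we need 79x ≡ 77 − 79 ≡ 100 (mod 102). Using 79⁻¹ = 31: x ≡ 31·100 = 3100 = 30·102 + 40, so x = 40.
Check: ψ(40) = 79·40 + 79 = 3239 = 31·102 + 77 ≡ 77 (mod 102).

40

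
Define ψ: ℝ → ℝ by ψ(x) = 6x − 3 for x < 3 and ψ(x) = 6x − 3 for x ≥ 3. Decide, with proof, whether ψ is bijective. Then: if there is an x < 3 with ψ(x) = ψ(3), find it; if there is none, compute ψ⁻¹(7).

Both pieces are strictly increasing (slopes 6 and 6), so each is injective on its own interval.
The left piece maps (−∞, 3) onto (−∞, 15); the right piece maps [3, ∞) onto [15, ∞).
Since 15 = 15, the images partition ℝ: ψ is injective and surjective, hence bijective.
Because the two images are disjoint, no x < 3 has ψ(x) = ψ(3), so we compute ψ⁻¹(7): 7 lies in (−∞, 15), so solve 6x − 3 = 7: x = (7 + 3)/6 = 5/3.

5/3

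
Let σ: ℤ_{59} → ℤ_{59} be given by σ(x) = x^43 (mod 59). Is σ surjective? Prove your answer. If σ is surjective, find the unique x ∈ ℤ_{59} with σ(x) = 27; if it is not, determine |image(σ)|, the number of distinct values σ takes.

Since 59 is prime, the nonzero elements of ℤ_{59} form a cyclic group of order 58.
As gcd(43, 58) = 1, raising to the 43rd power is a bijection on this group: if a^43 ≡ b^43 then (ab^{−1})^43 = 1, and the only element of order dividing gcd(43, 58) = 1 is 1, so a = b.
With σ(0) = 0 this makes σ injective on all of ℤ_{59}, hence bijective (finite equal-size domain and codomain). In particular σ is surjective.
Since σ is surjective, we find the preimage of 27. The inverse of x ↦ x^43 on (ℤ_{59})^× is x ↦ x^27, because 43·27 = 1161 = 20·58 + 1 ≡ 1 (mod 58) and x^{58} = 1 for x ≠ 0 (Fermat). So σ⁻¹(27) = 27^27 mod 59.
Repeated squaring mod 59: 27^1 ≡ 27, 27^2 ≡ 27² = 729 ≡ 21, 27^4 ≡ 21² = 441 ≡ 28, 27^8 ≡ 28² = 784 ≡ 17, 27^16 ≡ 17² = 289 ≡ 53. Since 27 = 16 + 8 + 2 + 1, 27^27 ≡ 53·17·21·27: 53·17 = 901 ≡ 16, then 16·21 = 336 ≡ 41, then 41·27 = 1107 ≡ 45. So 27^27 ≡ 45 (mod 59).
Hence σ⁻¹(27) = 45.

45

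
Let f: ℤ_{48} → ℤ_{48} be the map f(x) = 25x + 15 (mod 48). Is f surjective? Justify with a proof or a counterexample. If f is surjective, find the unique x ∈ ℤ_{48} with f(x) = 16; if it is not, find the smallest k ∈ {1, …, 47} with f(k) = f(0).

25

Since gcd(25, 48) = 1, 25 is invertible modulo 48. Euclid's algorithm: 48 = 1·25 + 23, 25 = 1·23 + 2, 23 = 11·2 + 1; back-substituting gives 1 = 25·25 − 13·48, so 25⁻¹ ≡ 25 (mod 48).
Then y ↦ 25(y − 15) is a two-sided inverse to f, so every y ∈ ℤ_{48} has a preimage.
Hence f is surjective.
Since f is surjective, we find f⁻¹(16): we need 25x ≡ 16 − 15 ≡ 1 (mod 48). Using 25⁻¹ = 25: x ≡ 25·1 = 25, so x = 25.
Check: f(25) = 25·25 + 15 = 640 = 13·48 + 16 ≡ 16 (mod 48).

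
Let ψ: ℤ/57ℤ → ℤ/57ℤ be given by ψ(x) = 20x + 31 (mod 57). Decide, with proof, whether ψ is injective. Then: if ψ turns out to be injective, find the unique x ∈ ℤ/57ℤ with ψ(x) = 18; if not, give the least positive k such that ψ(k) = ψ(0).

Suppose ψ(u) = ψ(v) in ℤ/57ℤ. Then 20u + 31 ≡ 20v + 31 (mod 57), thus 20(u − v) ≡ 0 (mod 57).
Since gcd(20, 57) = 1, 20 is invertible modulo 57, thus u − v ≡ 0 (mod 57), i.e. u = v.
So ψ is injective.
We now compute 20⁻¹ mod 57 explicitly. Euclid's algorithm: 57 = 2·20 + 17, 20 = 1·17 + 3, 17 = 5·3 + 2, 3 = 1·2 + 1; back-substituting gives 1 = 20·20 − 7·57, so 20⁻¹ ≡ 20 (mod 57).
Since ψ is injective, we find ψ⁻¹(18): we need 20x ≡ 18 − 31 ≡ 44 (mod 57). Using 20⁻¹ = 20: x ≡ 20·44 = 880 = 15·57 + 25, so x = 25.
Check: ψ(25) = 20·25 + 31 = 531 = 9·57 + 18 ≡ 18 (mod 57).

25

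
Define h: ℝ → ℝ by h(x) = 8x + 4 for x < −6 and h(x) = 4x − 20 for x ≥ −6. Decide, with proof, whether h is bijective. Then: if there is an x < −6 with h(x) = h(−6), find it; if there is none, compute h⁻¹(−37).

Both pieces are strictly increasing (slopes 8 and 4), so each is injective on its own interval.
The left piece maps (−∞, −6) onto (−∞, −44); the right piece maps [−6, ∞) onto [−44, ∞).
Since −44 = −44, the images partition ℝ: h is injective and surjective, hence bijective.
Because the two images are disjoint, no x < −6 has h(x) = h(−6), so we compute h⁻¹(−37): −37 lies in [−44, ∞), so solve 4x − 20 = −37: x = (−37 + 20)/4 = −17/4.

-17/4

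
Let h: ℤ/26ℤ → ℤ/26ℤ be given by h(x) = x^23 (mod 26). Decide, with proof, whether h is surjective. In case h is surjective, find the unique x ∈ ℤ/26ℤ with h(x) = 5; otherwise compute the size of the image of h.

Computing x^23 mod 26 for each x (by repeated squaring, reducing mod 26 at every step), the values h(0), h(1), …, h(25) are: 0, 1, 20, 9, 10, 21, 24, 15, 18, 3, 4, 19, 12, 13, 14, 7, 22, 23, 8, 11, 2, 5, 16, 17, 6, 25.
Every element of ℤ/26ℤ appears exactly once in this list, so h is a bijection, and in particular surjective.
Since h is surjective, we read off the preimage of 5 from the same table: h(21) = 5, so h⁻¹(5) = 21.

21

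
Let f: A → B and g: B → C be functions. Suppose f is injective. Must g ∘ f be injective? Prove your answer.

No. Take A = B = C = {0, 1}, f = identity (injective), and g(x) = 0 for every x.
Then (g ∘ f)(0) = 0 = (g ∘ f)(1) with 0 ≠ 1, so g ∘ f is not injective.

not injective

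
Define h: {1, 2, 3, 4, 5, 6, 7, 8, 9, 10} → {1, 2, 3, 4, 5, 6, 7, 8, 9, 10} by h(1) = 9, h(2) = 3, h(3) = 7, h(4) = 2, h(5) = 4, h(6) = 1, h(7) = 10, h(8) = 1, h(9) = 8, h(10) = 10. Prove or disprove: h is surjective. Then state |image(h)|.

No element maps to 5, so h is not surjective.
The image of h is {1, 2, 3, 4, 7, 8, 9, 10}, which has 8 elements.

8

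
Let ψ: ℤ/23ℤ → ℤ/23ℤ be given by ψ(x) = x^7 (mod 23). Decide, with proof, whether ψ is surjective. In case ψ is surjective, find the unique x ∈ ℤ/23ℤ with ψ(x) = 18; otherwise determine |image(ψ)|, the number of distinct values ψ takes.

16

Since 23 is prime, the nonzero elements of ℤ/23ℤ form a cyclic group of order 22.
As gcd(7, 22) = 1, raising to the 7th power is a bijection on this group: if x_1^7 ≡ x_2^7 then (x_1x_2^{−1})^7 = 1, and the only element of order dividing gcd(7, 22) = 1 is 1, so x_1 = x_2.
With ψ(0) = 0 this makes ψ injective on all of ℤ/23ℤ, hence bijective (finite equal-size domain and codomain). In particular ψ is surjective.
Since ψ is surjective, we find the preimage of 18. The inverse of x ↦ x^7 on (ℤ/23ℤ)^× is x ↦ x^19, because 7·19 = 133 = 6·22 + 1 ≡ 1 (mod 22) and x^{22} = 1 for x ≠ 0 (Fermat). So ψ⁻¹(18) = 18^19 mod 23.
Repeated squaring mod 23: 18^1 ≡ 18, 18^2 ≡ 18² = 324 ≡ 2, 18^4 ≡ 2² = 4, 18^8 ≡ 4² = 16, 18^16 ≡ 16² = 256 ≡ 3. Since 19 = 16 + 2 + 1, 18^19 ≡ 3·2·18: 3·2 = 6, then 6·18 = 108 ≡ 16. So 18^19 ≡ 16 (mod 23).
Hence ψ⁻¹(18) = 16.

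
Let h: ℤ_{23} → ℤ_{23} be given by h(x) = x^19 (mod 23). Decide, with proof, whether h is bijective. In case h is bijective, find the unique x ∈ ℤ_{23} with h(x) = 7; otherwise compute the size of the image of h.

Since 23 is prime, the nonzero elements of ℤ_{23} form a cyclic group of order 22.
As gcd(19, 22) = 1, raising to the 19th power is a bijection on this group: if s^19 ≡ t^19 then (st^{−1})^19 = 1, and the only element of order dividing gcd(19, 22) = 1 is 1, so s = t.
With h(0) = 0 this makes h injective on all of ℤ_{23}, hence bijective (finite equal-size domain and codomain). In particular h is bijective.
Since h is bijective, we find the preimage of 7. The inverse of x ↦ x^19 on (ℤ_{23})^× is x ↦ x^7, because 19·7 = 133 = 6·22 + 1 ≡ 1 (mod 22) and x^{22} = 1 for x ≠ 0 (Fermat). So h⁻¹(7) = 7^7 mod 23.
Repeated squaring mod 23: 7^1 ≡ 7, 7^2 ≡ 7² = 49 ≡ 3, 7^4 ≡ 3² = 9. Since 7 = 4 + 2 + 1, 7^7 ≡ 9·3·7: 9·3 = 27 ≡ 4, then 4·7 = 28 ≡ 5. So 7^7 ≡ 5 (mod 23).
Hence h⁻¹(7) = 5.

5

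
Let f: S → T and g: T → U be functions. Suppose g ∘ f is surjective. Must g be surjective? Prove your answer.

surjective

Let c ∈ U. Since g ∘ f is surjective, some a ∈ S has g(f(a)) = c. Then b = f(a) ∈ T satisfies g(b) = c. So g is surjective.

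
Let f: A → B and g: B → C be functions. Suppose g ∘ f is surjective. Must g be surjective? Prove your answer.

Let c ∈ C. Since g ∘ f is surjective, some a ∈ A has g(f(a)) = c. Then b = f(a) ∈ B satisfies g(b) = c. So g is surjective.

surjective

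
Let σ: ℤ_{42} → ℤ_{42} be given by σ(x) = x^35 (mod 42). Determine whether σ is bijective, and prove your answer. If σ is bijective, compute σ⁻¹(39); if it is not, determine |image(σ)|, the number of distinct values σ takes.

9

Computing x^35 mod 42 for each x (by repeated squaring, reducing mod 42 at every step), the values σ(0), σ(1), …, σ(41) are: 0, 1, 32, 33, 16, 17, 6, 7, 8, 39, 40, 23, 24, 13, 14, 15, 4, 5, 30, 31, 20, 21, 22, 11, 12, 37, 38, 27, 28, 29, 18, 19, 2, 3, 34, 35, 36, 25, 26, 9, 10, 41.
Every element of ℤ_{42} appears exactly once in this list, so σ is a bijection, and in particular bijective.
Since σ is bijective, we read off the preimage of 39 from the same table: σ(9) = 39, so σ⁻¹(39) = 9.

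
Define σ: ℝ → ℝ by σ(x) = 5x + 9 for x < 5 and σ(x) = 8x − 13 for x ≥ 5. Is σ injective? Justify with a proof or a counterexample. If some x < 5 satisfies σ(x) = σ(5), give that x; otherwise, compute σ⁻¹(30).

18/5

Both pieces are strictly increasing (slopes 5 and 8), so each is injective on its own interval.
The left piece maps (−∞, 5) onto (−∞, 34); the right piece maps [5, ∞) onto [27, ∞).
These images overlap. In particular σ(5) = 27 (right piece), and solving 5x + 9 = 27 on the left piece gives x = 18/5 < 5.
So σ(18/5) = σ(5) with 18/5 ≠ 5, and σ is not injective. This x = 18/5 is the requested value below 5.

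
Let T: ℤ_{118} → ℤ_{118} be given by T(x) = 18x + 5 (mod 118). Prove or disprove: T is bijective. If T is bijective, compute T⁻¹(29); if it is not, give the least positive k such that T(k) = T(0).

We have gcd(18, 118) = 2 > 1. Taking u = 0 and v = 59: T(0) = 5 and T(59) = 18·59 + 5 = 1067 ≡ 5 (mod 118).
So T(0) = T(59) while 0 ≠ 59, so T is not injective, hence not bijective.
Since T is not bijective, we find the least positive k with T(k) = T(0): this means 18k ≡ 0 (mod 118), i.e. 118 ∣ 18k. Since gcd(18, 118) = 2, dividing through by 2 this holds exactly when 59 ∣ 9k, and as gcd(9, 59) = 1, exactly when 59 ∣ k.
The smallest positive such k is 59.

59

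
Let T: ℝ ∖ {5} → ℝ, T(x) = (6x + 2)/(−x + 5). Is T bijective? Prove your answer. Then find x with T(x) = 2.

If T(x) = −6, cross-multiplying gives −1(6x + 2) = 6(−x + 5), which simplifies to −2 = 30 — false.  So −6 has no preimage and T is not surjective.
Therefore T is not bijective.
Solving T(x) = 2: cross-multiplying gives 6x + 2 = 2(−x + 5), which rearranges to 8x = 8, so x = 1.

1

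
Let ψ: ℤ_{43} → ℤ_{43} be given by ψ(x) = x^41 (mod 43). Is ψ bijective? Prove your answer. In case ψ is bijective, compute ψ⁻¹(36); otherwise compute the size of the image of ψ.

6

Since 43 is prime, the nonzero elements of ℤ_{43} form a cyclic group of order 42.
As gcd(41, 42) = 1, raising to the 41st power is a bijection on this group: if u^41 ≡ v^41 then (uv^{−1})^41 = 1, and the only element of order dividing gcd(41, 42) = 1 is 1, so u = v.
With ψ(0) = 0 this makes ψ injective on all of ℤ_{43}, hence bijective (finite equal-size domain and codomain). In particular ψ is bijective.
Since ψ is bijective, we find the preimage of 36. The inverse of x ↦ x^41 on (ℤ_{43})^× is x ↦ x^41, because 41·41 = 1681 = 40·42 + 1 ≡ 1 (mod 42) and x^{42} = 1 for x ≠ 0 (Fermat). So ψ⁻¹(36) = 36^41 mod 43.
Repeated squaring mod 43: 36^1 ≡ 36, 36^2 ≡ 36² = 1296 ≡ 6, 36^4 ≡ 6² = 36, 36^8 ≡ 36² = 1296 ≡ 6, 36^16 ≡ 6² = 36, 36^32 ≡ 36² = 1296 ≡ 6. Since 41 = 32 + 8 + 1, 36^41 ≡ 6·6·36: 6·6 = 36, then 36·36 = 1296 ≡ 6. So 36^41 ≡ 6 (mod 43).
Hence ψ⁻¹(36) = 6.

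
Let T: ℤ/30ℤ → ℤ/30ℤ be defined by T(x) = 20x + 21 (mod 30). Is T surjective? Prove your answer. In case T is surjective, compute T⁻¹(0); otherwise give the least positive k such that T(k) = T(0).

Recall that surjectivity means every element of the codomain has a preimage under T.
Since gcd(20, 30) = 10, we have 20x ≡ 0 (mod 10) for all x, so T(x) ≡ 1 (mod 10).
But 0 ≢ 1 (mod 10), so 0 ∈ ℤ/30ℤ has no preimage. Therefore T is not surjective.
Since T is not surjective, we find the least positive k with T(k) = T(0): this means 20k ≡ 0 (mod 30), i.e. 30 ∣ 20k. Since gcd(20, 30) = 10, dividing through by 10 this holds exactly when 3 ∣ 2k, and as gcd(2, 3) = 1, exactly when 3 ∣ k.
The smallest positive such k is 3.

3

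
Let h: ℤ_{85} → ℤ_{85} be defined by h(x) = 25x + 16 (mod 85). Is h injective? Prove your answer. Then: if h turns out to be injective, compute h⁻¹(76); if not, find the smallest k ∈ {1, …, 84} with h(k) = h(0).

17

By definition, injectivity means: for all s, t in the domain, h(s) = h(t) implies s = t.
We have gcd(25, 85) = 5 > 1. Taking s = 0 and t = 17: h(0) = 16 and h(17) = 25·17 + 16 = 441 ≡ 16 (mod 85).
So h(0) = h(17) while 0 ≠ 17, hence h is not injective.
Since h is not injective, we find the least positive k with h(k) = h(0): this means 25k ≡ 0 (mod 85), i.e. 85 ∣ 25k. Since gcd(25, 85) = 5, dividing through by 5 this holds exactly when 17 ∣ 5k, and as gcd(5, 17) = 1, exactly when 17 ∣ k.
The smallest positive such k is 17.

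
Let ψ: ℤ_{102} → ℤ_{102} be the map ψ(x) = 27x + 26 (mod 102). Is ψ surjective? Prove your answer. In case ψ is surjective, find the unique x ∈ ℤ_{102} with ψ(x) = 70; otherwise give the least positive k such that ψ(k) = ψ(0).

34

Since gcd(27, 102) = 3, we have 27x ≡ 0 (mod 3) for all x, so ψ(x) ≡ 2 (mod 3).
But 0 ≢ 2 (mod 3), so 0 ∈ ℤ_{102} has no preimage. Thus ψ is not surjective.
Since ψ is not surjective, we find the least positive k with ψ(k) = ψ(0): this means 27k ≡ 0 (mod 102), i.e. 102 ∣ 27k. Since gcd(27, 102) = 3, dividing through by 3 this holds exactly when 34 ∣ 9k, and as gcd(9, 34) = 1, exactly when 34 ∣ k.
The smallest positive such k is 34.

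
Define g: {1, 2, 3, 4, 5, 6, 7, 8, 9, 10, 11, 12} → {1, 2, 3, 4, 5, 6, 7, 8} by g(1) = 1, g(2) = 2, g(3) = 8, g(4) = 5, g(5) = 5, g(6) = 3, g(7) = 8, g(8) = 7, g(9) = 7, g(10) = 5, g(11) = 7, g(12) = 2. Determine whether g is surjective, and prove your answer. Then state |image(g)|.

No element maps to 4, so g is not surjective.
The image of g is {1, 2, 3, 5, 7, 8}, which has 6 elements.

6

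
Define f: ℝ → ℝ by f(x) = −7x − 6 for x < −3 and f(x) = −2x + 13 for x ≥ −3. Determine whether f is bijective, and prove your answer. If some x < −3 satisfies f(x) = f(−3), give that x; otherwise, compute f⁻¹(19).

-25/7

Both pieces are strictly decreasing (slopes −7 and −2), so each is injective on its own interval.
The left piece maps (−∞, −3) onto (15, ∞); the right piece maps [−3, ∞) onto (−∞, 19].
These images overlap. In particular f(−3) = 19 (right piece), and solving −7x − 6 = 19 on the left piece gives x = −25/7 < −3.
So f(−25/7) = f(−3) with −25/7 ≠ −3, and f is not injective, hence not bijective. This x = −25/7 is the requested value below −3.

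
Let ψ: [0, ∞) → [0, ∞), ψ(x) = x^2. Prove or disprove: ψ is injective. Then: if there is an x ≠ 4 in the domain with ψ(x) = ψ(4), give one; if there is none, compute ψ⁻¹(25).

On [0, ∞), x ↦ x^2 is strictly increasing, so ψ(u) = ψ(v) forces u = v. Thus ψ is injective.
Since x ↦ x^2 is strictly increasing on [0, ∞), it is injective there, so no x ≠ 4 in the domain has ψ(x) = ψ(4). We therefore compute ψ⁻¹(25) = 25^{1/2} = 5 (indeed 5^2 = 25).

5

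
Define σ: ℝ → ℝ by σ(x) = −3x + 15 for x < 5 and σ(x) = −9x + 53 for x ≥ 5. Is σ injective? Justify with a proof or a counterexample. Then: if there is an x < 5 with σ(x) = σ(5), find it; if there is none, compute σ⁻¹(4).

7/3

Both pieces are strictly decreasing (slopes −3 and −9), so each is injective on its own interval.
The left piece maps (−∞, 5) onto (0, ∞); the right piece maps [5, ∞) onto (−∞, 8].
These images overlap. In particular σ(5) = 8 (right piece), and solving −3x + 15 = 8 on the left piece gives x = 7/3 < 5.
So σ(7/3) = σ(5) with 7/3 ≠ 5, and σ is not injective. This x = 7/3 is the requested value below 5.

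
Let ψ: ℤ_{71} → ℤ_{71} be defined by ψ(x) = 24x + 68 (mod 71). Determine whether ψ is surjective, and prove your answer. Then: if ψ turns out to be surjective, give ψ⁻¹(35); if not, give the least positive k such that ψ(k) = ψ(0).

By definition, ψ is surjective if every y in the codomain equals ψ(x) for some x in the domain.
Since gcd(24, 71) = 1, 24 is invertible modulo 71. Euclid's algorithm: 71 = 2·24 + 23, 24 = 1·23 + 1; back-substituting gives 1 = 3·24 − 1·71, so 24⁻¹ ≡ 3 (mod 71).
Then y ↦ 3(y − 68) is a two-sided inverse to ψ, so every y ∈ ℤ_{71} has a preimage.
Therefore ψ is surjective.
Since ψ is surjective, we compute ψ⁻¹(35): solve 24x + 68 ≡ 35 (mod 71), i.e. 24x ≡ 38 (mod 71).
Multiplying by 24⁻¹ = 3 gives x ≡ 3·38 = 114 = 1·71 + 43 ≡ 43 (mod 71).
Check: ψ(43) = 24·43 + 68 = 1100 = 15·71 + 35 ≡ 35 (mod 71).

43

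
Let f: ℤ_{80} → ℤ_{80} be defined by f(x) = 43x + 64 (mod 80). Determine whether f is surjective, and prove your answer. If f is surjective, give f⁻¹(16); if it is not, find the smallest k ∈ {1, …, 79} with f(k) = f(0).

64

By definition, surjectivity means every element of the codomain has a preimage under f.
Since gcd(43, 80) = 1, 43 is invertible modulo 80. Euclid's algorithm: 80 = 1·43 + 37, 43 = 1·37 + 6, 37 = 6·6 + 1; back-substituting gives 1 = 67·43 − 36·80, so 43⁻¹ ≡ 67 (mod 80).
Then y ↦ 67(y − 64) is a two-sided inverse to f, so every y ∈ ℤ_{80} has a preimage.
So f is surjective.
Since f is surjective, we compute f⁻¹(16): solve 43x + 64 ≡ 16 (mod 80), i.e. 43x ≡ 32 (mod 80).
Multiplying by 43⁻¹ = 67 gives x ≡ 67·32 = 2144 = 26·80 + 64 ≡ 64 (mod 80).
Check: f(64) = 43·64 + 64 = 2816 = 35·80 + 16 ≡ 16 (mod 80).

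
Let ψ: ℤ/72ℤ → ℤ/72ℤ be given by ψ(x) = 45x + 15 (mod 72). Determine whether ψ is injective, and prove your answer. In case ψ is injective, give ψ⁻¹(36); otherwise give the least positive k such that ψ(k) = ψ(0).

Recall: ψ is injective if ψ(s) = ψ(t) implies s = t.
We have gcd(45, 72) = 9 > 1. Taking s = 0 and t = 8: ψ(0) = 15 and ψ(8) = 45·8 + 15 = 375 ≡ 15 (mod 72).
So ψ(0) = ψ(8) while 0 ≠ 8, therefore ψ is not injective.
Since ψ is not injective, we find the least positive k with ψ(k) = ψ(0): this means 45k ≡ 0 (mod 72), i.e. 72 ∣ 45k. Since gcd(45, 72) = 9, dividing through by 9 this holds exactly when 8 ∣ 5k, and as gcd(5, 8) = 1, exactly when 8 ∣ k.
The smallest positive such k is 8.

8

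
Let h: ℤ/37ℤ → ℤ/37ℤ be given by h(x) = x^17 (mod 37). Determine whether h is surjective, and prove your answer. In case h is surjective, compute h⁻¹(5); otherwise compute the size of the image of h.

22

Since 37 is prime, the nonzero elements of ℤ/37ℤ form a cyclic group of order 36.
As gcd(17, 36) = 1, raising to the 17th power is a bijection on this group: if a^17 ≡ b^17 then (ab^{−1})^17 = 1, and the only element of order dividing gcd(17, 36) = 1 is 1, so a = b.
With h(0) = 0 this makes h injective on all of ℤ/37ℤ, hence bijective (finite equal-size domain and codomain). In particular h is surjective.
Since h is surjective, we find the preimage of 5. The inverse of x ↦ x^17 on (ℤ/37ℤ)^× is x ↦ x^17, because 17·17 = 289 = 8·36 + 1 ≡ 1 (mod 36) and x^{36} = 1 for x ≠ 0 (Fermat). So h⁻¹(5) = 5^17 mod 37.
Repeated squaring mod 37: 5^1 ≡ 5, 5^2 ≡ 5² = 25, 5^4 ≡ 25² = 625 ≡ 33, 5^8 ≡ 33² = 1089 ≡ 16, 5^16 ≡ 16² = 256 ≡ 34. Since 17 = 16 + 1, 5^17 ≡ 34·5: 34·5 = 170 ≡ 22. So 5^17 ≡ 22 (mod 37).
Hence h⁻¹(5) = 22.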